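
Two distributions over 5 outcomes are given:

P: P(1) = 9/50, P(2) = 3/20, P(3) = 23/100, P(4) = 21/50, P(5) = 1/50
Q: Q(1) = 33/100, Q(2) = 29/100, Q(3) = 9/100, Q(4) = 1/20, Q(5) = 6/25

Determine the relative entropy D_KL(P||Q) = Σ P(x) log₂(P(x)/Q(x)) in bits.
1.2291 bits

D_KL(P||Q) = Σ P(x) log₂(P(x)/Q(x))

Computing term by term:
  P(1)·log₂(P(1)/Q(1)) = (9/50)·log₂((9/50)/(33/100)) = -0.15740
  P(2)·log₂(P(2)/Q(2)) = (3/20)·log₂((3/20)/(29/100)) = -0.14266
  P(3)·log₂(P(3)/Q(3)) = (23/100)·log₂((23/100)/(9/100)) = 0.31134
  P(4)·log₂(P(4)/Q(4)) = (21/50)·log₂((21/50)/(1/20)) = 1.28956
  P(5)·log₂(P(5)/Q(5)) = (1/50)·log₂((1/50)/(6/25)) = -0.07170

D_KL(P||Q) = -0.15740 - 0.14266 + 0.31134 + 1.28956 - 0.07170 = 1.22914 ≈ 1.2291 bits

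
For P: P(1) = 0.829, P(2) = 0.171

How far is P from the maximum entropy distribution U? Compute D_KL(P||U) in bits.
0.3400 bits

U(i) = 1/2 for all i

D_KL(P||U) = Σ P(x) log₂(P(x) / (1/2))
           = Σ P(x) log₂(P(x)) + log₂(2)
           = log₂(2) - H(P)

H(P) = -Σ P(x) log₂(P(x)):
  -P(1)·log₂(P(1)) = -(0.829)·log₂(0.829) = 0.22429
  -P(2)·log₂(P(2)) = -(0.171)·log₂(0.171) = 0.43570
H(P) = 0.22429 + 0.43570 = 0.65999 bits

log₂(2) = 1.00000 bits

D_KL(P||U) = 1.00000 - 0.65999 = 0.34001 ≈ 0.3400 bits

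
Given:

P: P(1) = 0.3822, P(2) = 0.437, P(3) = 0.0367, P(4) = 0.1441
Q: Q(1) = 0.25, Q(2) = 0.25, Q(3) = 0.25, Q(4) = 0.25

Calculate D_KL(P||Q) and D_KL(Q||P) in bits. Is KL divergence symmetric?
D_KL(P||Q) = 0.3700 bits, D_KL(Q||P) = 0.5362 bits. No, KL divergence is not symmetric.

D_KL(P||Q) = Σ P(x) log₂(P(x)/Q(x))

Computing term by term:
  P(1)·log₂(P(1)/Q(1)) = 0.3822·log₂(0.3822/0.25) = 0.23406
  P(2)·log₂(P(2)/Q(2)) = 0.437·log₂(0.437/0.25) = 0.35209
  P(3)·log₂(P(3)/Q(3)) = 0.0367·log₂(0.0367/0.25) = -0.10159
  P(4)·log₂(P(4)/Q(4)) = 0.1441·log₂(0.1441/0.25) = -0.11454

D_KL(P||Q) = 0.23406 + 0.35209 - 0.10159 - 0.11454 = 0.37002 ≈ 0.3700 bits

D_KL(Q||P) = Σ Q(x) log₂(Q(x)/P(x))

Computing term by term:
  Q(1)·log₂(Q(1)/P(1)) = 0.25·log₂(0.25/0.3822) = -0.15310
  Q(2)·log₂(Q(2)/P(2)) = 0.25·log₂(0.25/0.437) = -0.20143
  Q(3)·log₂(Q(3)/P(3)) = 0.25·log₂(0.25/0.0367) = 0.69202
  Q(4)·log₂(Q(4)/P(4)) = 0.25·log₂(0.25/0.1441) = 0.19871

D_KL(Q||P) = -0.15310 - 0.20143 + 0.69202 + 0.19871 = 0.53620 ≈ 0.5362 bits

These are NOT equal (difference: 0.1662 bits). KL divergence is asymmetric: D_KL(P||Q) ≠ D_KL(Q||P) in general.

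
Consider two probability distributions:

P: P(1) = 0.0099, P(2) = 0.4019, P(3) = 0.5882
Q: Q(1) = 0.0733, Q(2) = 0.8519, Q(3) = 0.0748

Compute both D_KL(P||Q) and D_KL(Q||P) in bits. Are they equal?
D_KL(P||Q) = 1.2858 bits, D_KL(Q||P) = 0.9125 bits. No, they are not equal.

D_KL(P||Q) = Σ P(x) log₂(P(x)/Q(x))

Computing term by term:
  P(1)·log₂(P(1)/Q(1)) = 0.0099·log₂(0.0099/0.0733) = -0.02859
  P(2)·log₂(P(2)/Q(2)) = 0.4019·log₂(0.4019/0.8519) = -0.43560
  P(3)·log₂(P(3)/Q(3)) = 0.5882·log₂(0.5882/0.0748) = 1.75001

D_KL(P||Q) = -0.02859 - 0.43560 + 1.75001 = 1.28582 ≈ 1.2858 bits

D_KL(Q||P) = Σ Q(x) log₂(Q(x)/P(x))

Computing term by term:
  Q(1)·log₂(Q(1)/P(1)) = 0.0733·log₂(0.0733/0.0099) = 0.21171
  Q(2)·log₂(Q(2)/P(2)) = 0.8519·log₂(0.8519/0.4019) = 0.92333
  Q(3)·log₂(Q(3)/P(3)) = 0.0748·log₂(0.0748/0.5882) = -0.22254

D_KL(Q||P) = 0.21171 + 0.92333 - 0.22254 = 0.91250 ≈ 0.9125 bits

These are NOT equal (difference: 0.3733 bits). KL divergence is asymmetric: D_KL(P||Q) ≠ D_KL(Q||P) in general.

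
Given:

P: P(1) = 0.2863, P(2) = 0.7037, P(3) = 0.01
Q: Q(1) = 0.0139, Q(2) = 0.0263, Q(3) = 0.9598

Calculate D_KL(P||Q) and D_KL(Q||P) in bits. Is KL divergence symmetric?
D_KL(P||Q) = 4.5205 bits, D_KL(Q||P) = 6.1346 bits. No, KL divergence is not symmetric.

D_KL(P||Q) = Σ P(x) log₂(P(x)/Q(x))

Computing term by term:
  P(1)·log₂(P(1)/Q(1)) = 0.2863·log₂(0.2863/0.0139) = 1.24952
  P(2)·log₂(P(2)/Q(2)) = 0.7037·log₂(0.7037/0.0263) = 3.33682
  P(3)·log₂(P(3)/Q(3)) = 0.01·log₂(0.01/0.9598) = -0.06585

D_KL(P||Q) = 1.24952 + 3.33682 - 0.06585 = 4.52049 ≈ 4.5205 bits

D_KL(Q||P) = Σ Q(x) log₂(Q(x)/P(x))

Computing term by term:
  Q(1)·log₂(Q(1)/P(1)) = 0.0139·log₂(0.0139/0.2863) = -0.06066
  Q(2)·log₂(Q(2)/P(2)) = 0.0263·log₂(0.0263/0.7037) = -0.12471
  Q(3)·log₂(Q(3)/P(3)) = 0.9598·log₂(0.9598/0.01) = 6.31996

D_KL(Q||P) = -0.06066 - 0.12471 + 6.31996 = 6.13459 ≈ 6.1346 bits

These are NOT equal (difference: 1.6141 bits). KL divergence is asymmetric: D_KL(P||Q) ≠ D_KL(Q||P) in general.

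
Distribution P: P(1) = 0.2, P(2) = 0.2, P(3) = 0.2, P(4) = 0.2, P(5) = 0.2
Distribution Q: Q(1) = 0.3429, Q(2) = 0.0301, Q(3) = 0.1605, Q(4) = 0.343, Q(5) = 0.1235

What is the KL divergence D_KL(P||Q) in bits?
0.4378 bits

D_KL(P||Q) = Σ P(x) log₂(P(x)/Q(x))

Computing term by term:
  P(1)·log₂(P(1)/Q(1)) = 0.2·log₂(0.2/0.3429) = -0.15556
  P(2)·log₂(P(2)/Q(2)) = 0.2·log₂(0.2/0.0301) = 0.54643
  P(3)·log₂(P(3)/Q(3)) = 0.2·log₂(0.2/0.1605) = 0.06349
  P(4)·log₂(P(4)/Q(4)) = 0.2·log₂(0.2/0.343) = -0.15564
  P(5)·log₂(P(5)/Q(5)) = 0.2·log₂(0.2/0.1235) = 0.13910

D_KL(P||Q) = -0.15556 + 0.54643 + 0.06349 - 0.15564 + 0.13910 = 0.43782 ≈ 0.4378 bits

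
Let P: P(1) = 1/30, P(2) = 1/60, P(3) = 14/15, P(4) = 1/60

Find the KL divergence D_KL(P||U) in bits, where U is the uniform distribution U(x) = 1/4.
1.5466 bits

U(i) = 1/4 for all i

D_KL(P||U) = Σ P(x) log₂(P(x) / (1/4))
           = Σ P(x) log₂(P(x)) + log₂(4)
           = log₂(4) - H(P)

H(P) = -Σ P(x) log₂(P(x)):
  -P(1)·log₂(P(1)) = -(1/30)·log₂(1/30) = 0.16356
  -P(2)·log₂(P(2)) = -(1/60)·log₂(1/60) = 0.09845
  -P(3)·log₂(P(3)) = -(14/15)·log₂(14/15) = 0.09290
  -P(4)·log₂(P(4)) = -(1/60)·log₂(1/60) = 0.09845
H(P) = 0.16356 + 0.09845 + 0.09290 + 0.09845 = 0.45336 bits

log₂(4) = 2.00000 bits

D_KL(P||U) = 2.00000 - 0.45336 = 1.54664 ≈ 1.5466 bits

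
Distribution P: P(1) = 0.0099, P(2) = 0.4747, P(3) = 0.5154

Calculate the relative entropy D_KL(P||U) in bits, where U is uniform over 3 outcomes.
0.5159 bits

U(i) = 1/3 for all i

D_KL(P||U) = Σ P(x) log₂(P(x) / (1/3))
           = Σ P(x) log₂(P(x)) + log₂(3)
           = log₂(3) - H(P)

H(P) = -Σ P(x) log₂(P(x)):
  -P(1)·log₂(P(1)) = -(0.0099)·log₂(0.0099) = 0.06592
  -P(2)·log₂(P(2)) = -(0.4747)·log₂(0.4747) = 0.51026
  -P(3)·log₂(P(3)) = -(0.5154)·log₂(0.5154) = 0.49284
H(P) = 0.06592 + 0.51026 + 0.49284 = 1.06902 bits

log₂(3) = 1.58496 bits

D_KL(P||U) = 1.58496 - 1.06902 = 0.51594 ≈ 0.5159 bits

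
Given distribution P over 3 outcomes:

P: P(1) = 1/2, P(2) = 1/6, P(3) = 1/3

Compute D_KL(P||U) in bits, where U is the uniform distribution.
0.1258 bits

U(i) = 1/3 for all i

D_KL(P||U) = Σ P(x) log₂(P(x) / (1/3))
           = Σ P(x) log₂(P(x)) + log₂(3)
           = log₂(3) - H(P)

H(P) = -Σ P(x) log₂(P(x)):
  -P(1)·log₂(P(1)) = -(1/2)·log₂(1/2) = 0.50000
  -P(2)·log₂(P(2)) = -(1/6)·log₂(1/6) = 0.43083
  -P(3)·log₂(P(3)) = -(1/3)·log₂(1/3) = 0.52832
H(P) = 0.50000 + 0.43083 + 0.52832 = 1.45915 bits

log₂(3) = 1.58496 bits

D_KL(P||U) = 1.58496 - 1.45915 = 0.12581 ≈ 0.1258 bits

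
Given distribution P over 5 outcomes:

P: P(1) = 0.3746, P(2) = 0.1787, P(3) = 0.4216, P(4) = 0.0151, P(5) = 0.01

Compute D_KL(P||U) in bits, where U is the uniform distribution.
0.6642 bits

U(i) = 1/5 for all i

D_KL(P||U) = Σ P(x) log₂(P(x) / (1/5))
           = Σ P(x) log₂(P(x)) + log₂(5)
           = log₂(5) - H(P)

H(P) = -Σ P(x) log₂(P(x)):
  -P(1)·log₂(P(1)) = -(0.3746)·log₂(0.3746) = 0.53065
  -P(2)·log₂(P(2)) = -(0.1787)·log₂(0.1787) = 0.44396
  -P(3)·log₂(P(3)) = -(0.4216)·log₂(0.4216) = 0.52534
  -P(4)·log₂(P(4)) = -(0.0151)·log₂(0.0151) = 0.09134
  -P(5)·log₂(P(5)) = -(0.01)·log₂(0.01) = 0.06644
H(P) = 0.53065 + 0.44396 + 0.52534 + 0.09134 + 0.06644 = 1.65773 bits

log₂(5) = 2.32193 bits

D_KL(P||U) = 2.32193 - 1.65773 = 0.66420 ≈ 0.6642 bits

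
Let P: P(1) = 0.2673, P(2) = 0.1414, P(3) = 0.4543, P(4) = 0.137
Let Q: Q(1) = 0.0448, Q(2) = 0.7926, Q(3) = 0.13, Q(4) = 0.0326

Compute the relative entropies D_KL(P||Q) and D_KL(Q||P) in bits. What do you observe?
D_KL(P||Q) = 1.4410 bits, D_KL(Q||P) = 1.5534 bits. The two directions give different values (D_KL(Q||P) exceeds D_KL(P||Q) by 0.1124 bits): KL divergence is asymmetric.

D_KL(P||Q) = Σ P(x) log₂(P(x)/Q(x))

Computing term by term:
  P(1)·log₂(P(1)/Q(1)) = 0.2673·log₂(0.2673/0.0448) = 0.68880
  P(2)·log₂(P(2)/Q(2)) = 0.1414·log₂(0.1414/0.7926) = -0.35164
  P(3)·log₂(P(3)/Q(3)) = 0.4543·log₂(0.4543/0.13) = 0.82007
  P(4)·log₂(P(4)/Q(4)) = 0.137·log₂(0.137/0.0326) = 0.28376

D_KL(P||Q) = 0.68880 - 0.35164 + 0.82007 + 0.28376 = 1.44099 ≈ 1.4410 bits

D_KL(Q||P) = Σ Q(x) log₂(Q(x)/P(x))

Computing term by term:
  Q(1)·log₂(Q(1)/P(1)) = 0.0448·log₂(0.0448/0.2673) = -0.11544
  Q(2)·log₂(Q(2)/P(2)) = 0.7926·log₂(0.7926/0.1414) = 1.97105
  Q(3)·log₂(Q(3)/P(3)) = 0.13·log₂(0.13/0.4543) = -0.23467
  Q(4)·log₂(Q(4)/P(4)) = 0.0326·log₂(0.0326/0.137) = -0.06752

D_KL(Q||P) = -0.11544 + 1.97105 - 0.23467 - 0.06752 = 1.55342 ≈ 1.5534 bits

These are NOT equal (difference: 0.1124 bits). KL divergence is asymmetric: D_KL(P||Q) ≠ D_KL(Q||P) in general.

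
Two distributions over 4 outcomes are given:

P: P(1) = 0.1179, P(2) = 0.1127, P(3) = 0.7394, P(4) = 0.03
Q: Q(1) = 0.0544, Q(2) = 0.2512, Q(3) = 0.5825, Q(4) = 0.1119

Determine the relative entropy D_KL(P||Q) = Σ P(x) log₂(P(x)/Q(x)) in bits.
0.1987 bits

D_KL(P||Q) = Σ P(x) log₂(P(x)/Q(x))

Computing term by term:
  P(1)·log₂(P(1)/Q(1)) = 0.1179·log₂(0.1179/0.0544) = 0.13156
  P(2)·log₂(P(2)/Q(2)) = 0.1127·log₂(0.1127/0.2512) = -0.13032
  P(3)·log₂(P(3)/Q(3)) = 0.7394·log₂(0.7394/0.5825) = 0.25443
  P(4)·log₂(P(4)/Q(4)) = 0.03·log₂(0.03/0.1119) = -0.05698

D_KL(P||Q) = 0.13156 - 0.13032 + 0.25443 - 0.05698 = 0.19869 ≈ 0.1987 bits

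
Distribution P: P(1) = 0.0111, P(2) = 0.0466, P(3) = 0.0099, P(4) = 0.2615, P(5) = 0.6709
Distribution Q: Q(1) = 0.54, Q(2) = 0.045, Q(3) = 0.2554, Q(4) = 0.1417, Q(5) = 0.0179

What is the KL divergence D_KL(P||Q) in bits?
3.6324 bits

D_KL(P||Q) = Σ P(x) log₂(P(x)/Q(x))

Computing term by term:
  P(1)·log₂(P(1)/Q(1)) = 0.0111·log₂(0.0111/0.54) = -0.06221
  P(2)·log₂(P(2)/Q(2)) = 0.0466·log₂(0.0466/0.045) = 0.00235
  P(3)·log₂(P(3)/Q(3)) = 0.0099·log₂(0.0099/0.2554) = -0.04642
  P(4)·log₂(P(4)/Q(4)) = 0.2615·log₂(0.2615/0.1417) = 0.23116
  P(5)·log₂(P(5)/Q(5)) = 0.6709·log₂(0.6709/0.0179) = 3.50751

D_KL(P||Q) = -0.06221 + 0.00235 - 0.04642 + 0.23116 + 3.50751 = 3.63239 ≈ 3.6324 bits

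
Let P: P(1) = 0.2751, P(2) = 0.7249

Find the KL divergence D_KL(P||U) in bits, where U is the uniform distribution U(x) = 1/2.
0.1513 bits

U(i) = 1/2 for all i

D_KL(P||U) = Σ P(x) log₂(P(x) / (1/2))
           = Σ P(x) log₂(P(x)) + log₂(2)
           = log₂(2) - H(P)

H(P) = -Σ P(x) log₂(P(x)):
  -P(1)·log₂(P(1)) = -(0.2751)·log₂(0.2751) = 0.51223
  -P(2)·log₂(P(2)) = -(0.7249)·log₂(0.7249) = 0.33646
H(P) = 0.51223 + 0.33646 = 0.84869 bits

log₂(2) = 1.00000 bits

D_KL(P||U) = 1.00000 - 0.84869 = 0.15131 ≈ 0.1513 bits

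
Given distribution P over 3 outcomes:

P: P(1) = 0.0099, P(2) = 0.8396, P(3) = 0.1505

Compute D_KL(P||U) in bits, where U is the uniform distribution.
0.8961 bits

U(i) = 1/3 for all i

D_KL(P||U) = Σ P(x) log₂(P(x) / (1/3))
           = Σ P(x) log₂(P(x)) + log₂(3)
           = log₂(3) - H(P)

H(P) = -Σ P(x) log₂(P(x)):
  -P(1)·log₂(P(1)) = -(0.0099)·log₂(0.0099) = 0.06592
  -P(2)·log₂(P(2)) = -(0.8396)·log₂(0.8396) = 0.21177
  -P(3)·log₂(P(3)) = -(0.1505)·log₂(0.1505) = 0.41119
H(P) = 0.06592 + 0.21177 + 0.41119 = 0.68888 bits

log₂(3) = 1.58496 bits

D_KL(P||U) = 1.58496 - 0.68888 = 0.89608 ≈ 0.8961 bits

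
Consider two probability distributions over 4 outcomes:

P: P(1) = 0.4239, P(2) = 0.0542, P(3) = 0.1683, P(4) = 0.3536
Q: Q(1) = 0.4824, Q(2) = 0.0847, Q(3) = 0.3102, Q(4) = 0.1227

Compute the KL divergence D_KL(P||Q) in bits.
0.2775 bits

D_KL(P||Q) = Σ P(x) log₂(P(x)/Q(x))

Computing term by term:
  P(1)·log₂(P(1)/Q(1)) = 0.4239·log₂(0.4239/0.4824) = -0.07906
  P(2)·log₂(P(2)/Q(2)) = 0.0542·log₂(0.0542/0.0847) = -0.03491
  P(3)·log₂(P(3)/Q(3)) = 0.1683·log₂(0.1683/0.3102) = -0.14847
  P(4)·log₂(P(4)/Q(4)) = 0.3536·log₂(0.3536/0.1227) = 0.53994

D_KL(P||Q) = -0.07906 - 0.03491 - 0.14847 + 0.53994 = 0.27750 ≈ 0.2775 bits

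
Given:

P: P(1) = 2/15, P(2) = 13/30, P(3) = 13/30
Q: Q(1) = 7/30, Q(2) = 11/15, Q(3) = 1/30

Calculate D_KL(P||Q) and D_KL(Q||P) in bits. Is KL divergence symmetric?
D_KL(P||Q) = 1.1670 bits, D_KL(Q||P) = 0.6216 bits. No, KL divergence is not symmetric.

D_KL(P||Q) = Σ P(x) log₂(P(x)/Q(x))

Computing term by term:
  P(1)·log₂(P(1)/Q(1)) = (2/15)·log₂((2/15)/(7/30)) = -0.10765
  P(2)·log₂(P(2)/Q(2)) = (13/30)·log₂((13/30)/(11/15)) = -0.32890
  P(3)·log₂(P(3)/Q(3)) = (13/30)·log₂((13/30)/(1/30)) = 1.60352

D_KL(P||Q) = -0.10765 - 0.32890 + 1.60352 = 1.16697 ≈ 1.1670 bits

D_KL(Q||P) = Σ Q(x) log₂(Q(x)/P(x))

Computing term by term:
  Q(1)·log₂(Q(1)/P(1)) = (7/30)·log₂((7/30)/(2/15)) = 0.18838
  Q(2)·log₂(Q(2)/P(2)) = (11/15)·log₂((11/15)/(13/30)) = 0.55659
  Q(3)·log₂(Q(3)/P(3)) = (1/30)·log₂((1/30)/(13/30)) = -0.12335

D_KL(Q||P) = 0.18838 + 0.55659 - 0.12335 = 0.62162 ≈ 0.6216 bits

These are NOT equal (difference: 0.5454 bits). KL divergence is asymmetric: D_KL(P||Q) ≠ D_KL(Q||P) in general.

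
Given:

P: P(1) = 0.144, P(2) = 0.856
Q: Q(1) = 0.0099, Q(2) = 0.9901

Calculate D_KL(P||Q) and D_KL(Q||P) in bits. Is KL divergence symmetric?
D_KL(P||Q) = 0.3765 bits, D_KL(Q||P) = 0.1696 bits. No, KL divergence is not symmetric.

D_KL(P||Q) = Σ P(x) log₂(P(x)/Q(x))

Computing term by term:
  P(1)·log₂(P(1)/Q(1)) = 0.144·log₂(0.144/0.0099) = 0.55620
  P(2)·log₂(P(2)/Q(2)) = 0.856·log₂(0.856/0.9901) = -0.17973

D_KL(P||Q) = 0.55620 - 0.17973 = 0.37647 ≈ 0.3765 bits

D_KL(Q||P) = Σ Q(x) log₂(Q(x)/P(x))

Computing term by term:
  Q(1)·log₂(Q(1)/P(1)) = 0.0099·log₂(0.0099/0.144) = -0.03824
  Q(2)·log₂(Q(2)/P(2)) = 0.9901·log₂(0.9901/0.856) = 0.20788

D_KL(Q||P) = -0.03824 + 0.20788 = 0.16964 ≈ 0.1696 bits

These are NOT equal (difference: 0.2069 bits). KL divergence is asymmetric: D_KL(P||Q) ≠ D_KL(Q||P) in general.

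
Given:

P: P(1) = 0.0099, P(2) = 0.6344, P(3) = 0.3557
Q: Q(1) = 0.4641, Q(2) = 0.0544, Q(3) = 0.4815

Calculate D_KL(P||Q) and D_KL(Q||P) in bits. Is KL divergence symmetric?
D_KL(P||Q) = 2.0378 bits, D_KL(Q||P) = 2.5937 bits. No, KL divergence is not symmetric.

D_KL(P||Q) = Σ P(x) log₂(P(x)/Q(x))

Computing term by term:
  P(1)·log₂(P(1)/Q(1)) = 0.0099·log₂(0.0099/0.4641) = -0.05495
  P(2)·log₂(P(2)/Q(2)) = 0.6344·log₂(0.6344/0.0544) = 2.24813
  P(3)·log₂(P(3)/Q(3)) = 0.3557·log₂(0.3557/0.4815) = -0.15540

D_KL(P||Q) = -0.05495 + 2.24813 - 0.15540 = 2.03778 ≈ 2.0378 bits

D_KL(Q||P) = Σ Q(x) log₂(Q(x)/P(x))

Computing term by term:
  Q(1)·log₂(Q(1)/P(1)) = 0.4641·log₂(0.4641/0.0099) = 2.57616
  Q(2)·log₂(Q(2)/P(2)) = 0.0544·log₂(0.0544/0.6344) = -0.19278
  Q(3)·log₂(Q(3)/P(3)) = 0.4815·log₂(0.4815/0.3557) = 0.21036

D_KL(Q||P) = 2.57616 - 0.19278 + 0.21036 = 2.59374 ≈ 2.5937 bits

These are NOT equal (difference: 0.5559 bits). KL divergence is asymmetric: D_KL(P||Q) ≠ D_KL(Q||P) in general.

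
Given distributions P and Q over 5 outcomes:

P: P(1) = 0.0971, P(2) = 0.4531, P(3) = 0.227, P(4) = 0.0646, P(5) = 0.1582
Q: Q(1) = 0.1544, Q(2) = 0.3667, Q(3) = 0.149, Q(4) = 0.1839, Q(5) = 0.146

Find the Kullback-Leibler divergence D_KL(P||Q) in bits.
0.1320 bits

D_KL(P||Q) = Σ P(x) log₂(P(x)/Q(x))

Computing term by term:
  P(1)·log₂(P(1)/Q(1)) = 0.0971·log₂(0.0971/0.1544) = -0.06497
  P(2)·log₂(P(2)/Q(2)) = 0.4531·log₂(0.4531/0.3667) = 0.13830
  P(3)·log₂(P(3)/Q(3)) = 0.227·log₂(0.227/0.149) = 0.13788
  P(4)·log₂(P(4)/Q(4)) = 0.0646·log₂(0.0646/0.1839) = -0.09750
  P(5)·log₂(P(5)/Q(5)) = 0.1582·log₂(0.1582/0.146) = 0.01832

D_KL(P||Q) = -0.06497 + 0.13830 + 0.13788 - 0.09750 + 0.01832 = 0.13203 ≈ 0.1320 bits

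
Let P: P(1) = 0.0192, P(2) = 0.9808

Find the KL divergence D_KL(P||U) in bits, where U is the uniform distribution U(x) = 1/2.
0.8631 bits

U(i) = 1/2 for all i

D_KL(P||U) = Σ P(x) log₂(P(x) / (1/2))
           = Σ P(x) log₂(P(x)) + log₂(2)
           = log₂(2) - H(P)

H(P) = -Σ P(x) log₂(P(x)):
  -P(1)·log₂(P(1)) = -(0.0192)·log₂(0.0192) = 0.10949
  -P(2)·log₂(P(2)) = -(0.9808)·log₂(0.9808) = 0.02743
H(P) = 0.10949 + 0.02743 = 0.13692 bits

log₂(2) = 1.00000 bits

D_KL(P||U) = 1.00000 - 0.13692 = 0.86308 ≈ 0.8631 bits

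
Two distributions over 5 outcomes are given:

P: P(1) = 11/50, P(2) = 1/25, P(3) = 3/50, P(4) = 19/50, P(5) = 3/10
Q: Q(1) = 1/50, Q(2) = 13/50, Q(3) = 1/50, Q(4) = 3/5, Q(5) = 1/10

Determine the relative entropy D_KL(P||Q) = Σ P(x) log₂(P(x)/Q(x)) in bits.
0.9732 bits

D_KL(P||Q) = Σ P(x) log₂(P(x)/Q(x))

Computing term by term:
  P(1)·log₂(P(1)/Q(1)) = (11/50)·log₂((11/50)/(1/50)) = 0.76107
  P(2)·log₂(P(2)/Q(2)) = (1/25)·log₂((1/25)/(13/50)) = -0.10802
  P(3)·log₂(P(3)/Q(3)) = (3/50)·log₂((3/50)/(1/50)) = 0.09510
  P(4)·log₂(P(4)/Q(4)) = (19/50)·log₂((19/50)/(3/5)) = -0.25041
  P(5)·log₂(P(5)/Q(5)) = (3/10)·log₂((3/10)/(1/10)) = 0.47549

D_KL(P||Q) = 0.76107 - 0.10802 + 0.09510 - 0.25041 + 0.47549 = 0.97323 ≈ 0.9732 bits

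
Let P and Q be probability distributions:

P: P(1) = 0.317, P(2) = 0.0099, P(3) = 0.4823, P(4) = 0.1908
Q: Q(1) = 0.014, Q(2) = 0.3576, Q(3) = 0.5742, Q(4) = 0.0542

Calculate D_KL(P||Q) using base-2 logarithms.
1.6007 bits

D_KL(P||Q) = Σ P(x) log₂(P(x)/Q(x))

Computing term by term:
  P(1)·log₂(P(1)/Q(1)) = 0.317·log₂(0.317/0.014) = 1.42681
  P(2)·log₂(P(2)/Q(2)) = 0.0099·log₂(0.0099/0.3576) = -0.05123
  P(3)·log₂(P(3)/Q(3)) = 0.4823·log₂(0.4823/0.5742) = -0.12136
  P(4)·log₂(P(4)/Q(4)) = 0.1908·log₂(0.1908/0.0542) = 0.34643

D_KL(P||Q) = 1.42681 - 0.05123 - 0.12136 + 0.34643 = 1.60065 ≈ 1.6007 bits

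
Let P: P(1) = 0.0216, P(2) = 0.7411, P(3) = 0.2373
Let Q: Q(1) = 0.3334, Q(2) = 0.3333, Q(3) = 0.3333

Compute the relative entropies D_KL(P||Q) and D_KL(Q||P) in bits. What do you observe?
D_KL(P||Q) = 0.6528 bits, D_KL(Q||P) = 1.0954 bits. The two directions give different values (D_KL(Q||P) exceeds D_KL(P||Q) by 0.4426 bits): KL divergence is asymmetric.

D_KL(P||Q) = Σ P(x) log₂(P(x)/Q(x))

Computing term by term:
  P(1)·log₂(P(1)/Q(1)) = 0.0216·log₂(0.0216/0.3334) = -0.08528
  P(2)·log₂(P(2)/Q(2)) = 0.7411·log₂(0.7411/0.3333) = 0.85437
  P(3)·log₂(P(3)/Q(3)) = 0.2373·log₂(0.2373/0.3333) = -0.11630

D_KL(P||Q) = -0.08528 + 0.85437 - 0.11630 = 0.65279 ≈ 0.6528 bits

D_KL(Q||P) = Σ Q(x) log₂(Q(x)/P(x))

Computing term by term:
  Q(1)·log₂(Q(1)/P(1)) = 0.3334·log₂(0.3334/0.0216) = 1.31631
  Q(2)·log₂(Q(2)/P(2)) = 0.3333·log₂(0.3333/0.7411) = -0.38424
  Q(3)·log₂(Q(3)/P(3)) = 0.3333·log₂(0.3333/0.2373) = 0.16335

D_KL(Q||P) = 1.31631 - 0.38424 + 0.16335 = 1.09542 ≈ 1.0954 bits

These are NOT equal (difference: 0.4426 bits). KL divergence is asymmetric: D_KL(P||Q) ≠ D_KL(Q||P) in general.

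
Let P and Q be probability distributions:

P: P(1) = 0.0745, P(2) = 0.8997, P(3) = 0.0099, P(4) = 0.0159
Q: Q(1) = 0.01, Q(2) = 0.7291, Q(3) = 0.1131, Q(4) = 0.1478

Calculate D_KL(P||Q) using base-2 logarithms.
0.4028 bits

D_KL(P||Q) = Σ P(x) log₂(P(x)/Q(x))

Computing term by term:
  P(1)·log₂(P(1)/Q(1)) = 0.0745·log₂(0.0745/0.01) = 0.21584
  P(2)·log₂(P(2)/Q(2)) = 0.8997·log₂(0.8997/0.7291) = 0.27290
  P(3)·log₂(P(3)/Q(3)) = 0.0099·log₂(0.0099/0.1131) = -0.03479
  P(4)·log₂(P(4)/Q(4)) = 0.0159·log₂(0.0159/0.1478) = -0.05114

D_KL(P||Q) = 0.21584 + 0.27290 - 0.03479 - 0.05114 = 0.40281 ≈ 0.4028 bits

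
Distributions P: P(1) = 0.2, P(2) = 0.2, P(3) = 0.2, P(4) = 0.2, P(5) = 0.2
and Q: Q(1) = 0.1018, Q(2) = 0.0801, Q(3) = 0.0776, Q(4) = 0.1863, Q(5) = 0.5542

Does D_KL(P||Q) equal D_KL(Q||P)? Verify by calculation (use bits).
D_KL(P||Q) = 0.4584 bits, D_KL(Q||P) = 0.4849 bits. No — D_KL(P||Q) ≠ D_KL(Q||P) for this pair.

D_KL(P||Q) = Σ P(x) log₂(P(x)/Q(x))

Computing term by term:
  P(1)·log₂(P(1)/Q(1)) = 0.2·log₂(0.2/0.1018) = 0.19485
  P(2)·log₂(P(2)/Q(2)) = 0.2·log₂(0.2/0.0801) = 0.26403
  P(3)·log₂(P(3)/Q(3)) = 0.2·log₂(0.2/0.0776) = 0.27317
  P(4)·log₂(P(4)/Q(4)) = 0.2·log₂(0.2/0.1863) = 0.02047
  P(5)·log₂(P(5)/Q(5)) = 0.2·log₂(0.2/0.5542) = -0.29408

D_KL(P||Q) = 0.19485 + 0.26403 + 0.27317 + 0.02047 - 0.29408 = 0.45844 ≈ 0.4584 bits

D_KL(Q||P) = Σ Q(x) log₂(Q(x)/P(x))

Computing term by term:
  Q(1)·log₂(Q(1)/P(1)) = 0.1018·log₂(0.1018/0.2) = -0.09918
  Q(2)·log₂(Q(2)/P(2)) = 0.0801·log₂(0.0801/0.2) = -0.10574
  Q(3)·log₂(Q(3)/P(3)) = 0.0776·log₂(0.0776/0.2) = -0.10599
  Q(4)·log₂(Q(4)/P(4)) = 0.1863·log₂(0.1863/0.2) = -0.01907
  Q(5)·log₂(Q(5)/P(5)) = 0.5542·log₂(0.5542/0.2) = 0.81490

D_KL(Q||P) = -0.09918 - 0.10574 - 0.10599 - 0.01907 + 0.81490 = 0.48492 ≈ 0.4849 bits

These are NOT equal (difference: 0.0265 bits). KL divergence is asymmetric: D_KL(P||Q) ≠ D_KL(Q||P) in general.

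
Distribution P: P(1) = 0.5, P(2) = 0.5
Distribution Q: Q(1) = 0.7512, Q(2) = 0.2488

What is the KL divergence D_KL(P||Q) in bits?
0.2098 bits

D_KL(P||Q) = Σ P(x) log₂(P(x)/Q(x))

Computing term by term:
  P(1)·log₂(P(1)/Q(1)) = 0.5·log₂(0.5/0.7512) = -0.29363
  P(2)·log₂(P(2)/Q(2)) = 0.5·log₂(0.5/0.2488) = 0.50347

D_KL(P||Q) = -0.29363 + 0.50347 = 0.20984 ≈ 0.2098 bits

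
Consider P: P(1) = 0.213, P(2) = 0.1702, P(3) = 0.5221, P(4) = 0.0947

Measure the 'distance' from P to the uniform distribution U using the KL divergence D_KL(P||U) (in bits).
0.2784 bits

U(i) = 1/4 for all i

D_KL(P||U) = Σ P(x) log₂(P(x) / (1/4))
           = Σ P(x) log₂(P(x)) + log₂(4)
           = log₂(4) - H(P)

H(P) = -Σ P(x) log₂(P(x)):
  -P(1)·log₂(P(1)) = -(0.213)·log₂(0.213) = 0.47522
  -P(2)·log₂(P(2)) = -(0.1702)·log₂(0.1702) = 0.43481
  -P(3)·log₂(P(3)) = -(0.5221)·log₂(0.5221) = 0.48952
  -P(4)·log₂(P(4)) = -(0.0947)·log₂(0.0947) = 0.32203
H(P) = 0.47522 + 0.43481 + 0.48952 + 0.32203 = 1.72158 bits

log₂(4) = 2.00000 bits

D_KL(P||U) = 2.00000 - 1.72158 = 0.27842 ≈ 0.2784 bits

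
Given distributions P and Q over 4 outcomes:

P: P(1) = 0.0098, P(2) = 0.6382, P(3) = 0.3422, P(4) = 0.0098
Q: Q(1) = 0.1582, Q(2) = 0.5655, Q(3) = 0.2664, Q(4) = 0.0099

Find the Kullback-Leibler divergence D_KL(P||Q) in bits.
0.1955 bits

D_KL(P||Q) = Σ P(x) log₂(P(x)/Q(x))

Computing term by term:
  P(1)·log₂(P(1)/Q(1)) = 0.0098·log₂(0.0098/0.1582) = -0.03933
  P(2)·log₂(P(2)/Q(2)) = 0.6382·log₂(0.6382/0.5655) = 0.11135
  P(3)·log₂(P(3)/Q(3)) = 0.3422·log₂(0.3422/0.2664) = 0.12362
  P(4)·log₂(P(4)/Q(4)) = 0.0098·log₂(0.0098/0.0099) = -0.00014

D_KL(P||Q) = -0.03933 + 0.11135 + 0.12362 - 0.00014 = 0.19550 ≈ 0.1955 bits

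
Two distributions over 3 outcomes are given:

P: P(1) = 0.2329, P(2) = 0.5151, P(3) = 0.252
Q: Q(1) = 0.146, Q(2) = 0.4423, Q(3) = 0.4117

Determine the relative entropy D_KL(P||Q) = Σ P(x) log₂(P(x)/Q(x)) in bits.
0.0917 bits

D_KL(P||Q) = Σ P(x) log₂(P(x)/Q(x))

Computing term by term:
  P(1)·log₂(P(1)/Q(1)) = 0.2329·log₂(0.2329/0.146) = 0.15691
  P(2)·log₂(P(2)/Q(2)) = 0.5151·log₂(0.5151/0.4423) = 0.11323
  P(3)·log₂(P(3)/Q(3)) = 0.252·log₂(0.252/0.4117) = -0.17846

D_KL(P||Q) = 0.15691 + 0.11323 - 0.17846 = 0.09168 ≈ 0.0917 bits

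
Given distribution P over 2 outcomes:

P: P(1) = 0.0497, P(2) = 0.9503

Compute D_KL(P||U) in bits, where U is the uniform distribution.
0.7149 bits

U(i) = 1/2 for all i

D_KL(P||U) = Σ P(x) log₂(P(x) / (1/2))
           = Σ P(x) log₂(P(x)) + log₂(2)
           = log₂(2) - H(P)

H(P) = -Σ P(x) log₂(P(x)):
  -P(1)·log₂(P(1)) = -(0.0497)·log₂(0.0497) = 0.21523
  -P(2)·log₂(P(2)) = -(0.9503)·log₂(0.9503) = 0.06989
H(P) = 0.21523 + 0.06989 = 0.28512 bits

log₂(2) = 1.00000 bits

D_KL(P||U) = 1.00000 - 0.28512 = 0.71488 ≈ 0.7149 bits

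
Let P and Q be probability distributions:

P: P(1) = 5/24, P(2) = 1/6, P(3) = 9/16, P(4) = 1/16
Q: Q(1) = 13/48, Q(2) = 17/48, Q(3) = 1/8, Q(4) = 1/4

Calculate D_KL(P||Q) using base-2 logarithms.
0.8355 bits

D_KL(P||Q) = Σ P(x) log₂(P(x)/Q(x))

Computing term by term:
  P(1)·log₂(P(1)/Q(1)) = (5/24)·log₂((5/24)/(13/48)) = -0.07886
  P(2)·log₂(P(2)/Q(2)) = (1/6)·log₂((1/6)/(17/48)) = -0.18124
  P(3)·log₂(P(3)/Q(3)) = (9/16)·log₂((9/16)/(1/8)) = 1.22058
  P(4)·log₂(P(4)/Q(4)) = (1/16)·log₂((1/16)/(1/4)) = -0.12500

D_KL(P||Q) = -0.07886 - 0.18124 + 1.22058 - 0.12500 = 0.83548 ≈ 0.8355 bits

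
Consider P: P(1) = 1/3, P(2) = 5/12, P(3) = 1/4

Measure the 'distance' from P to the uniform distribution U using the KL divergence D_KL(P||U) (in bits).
0.0304 bits

U(i) = 1/3 for all i

D_KL(P||U) = Σ P(x) log₂(P(x) / (1/3))
           = Σ P(x) log₂(P(x)) + log₂(3)
           = log₂(3) - H(P)

H(P) = -Σ P(x) log₂(P(x)):
  -P(1)·log₂(P(1)) = -(1/3)·log₂(1/3) = 0.52832
  -P(2)·log₂(P(2)) = -(5/12)·log₂(5/12) = 0.52626
  -P(3)·log₂(P(3)) = -(1/4)·log₂(1/4) = 0.50000
H(P) = 0.52832 + 0.52626 + 0.50000 = 1.55458 bits

log₂(3) = 1.58496 bits

D_KL(P||U) = 1.58496 - 1.55458 = 0.03038 ≈ 0.0304 bits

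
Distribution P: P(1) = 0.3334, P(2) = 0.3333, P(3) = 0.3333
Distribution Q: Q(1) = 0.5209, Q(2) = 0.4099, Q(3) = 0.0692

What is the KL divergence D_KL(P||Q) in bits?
0.4418 bits

D_KL(P||Q) = Σ P(x) log₂(P(x)/Q(x))

Computing term by term:
  P(1)·log₂(P(1)/Q(1)) = 0.3334·log₂(0.3334/0.5209) = -0.21463
  P(2)·log₂(P(2)/Q(2)) = 0.3333·log₂(0.3333/0.4099) = -0.09947
  P(3)·log₂(P(3)/Q(3)) = 0.3333·log₂(0.3333/0.0692) = 0.75592

D_KL(P||Q) = -0.21463 - 0.09947 + 0.75592 = 0.44182 ≈ 0.4418 bits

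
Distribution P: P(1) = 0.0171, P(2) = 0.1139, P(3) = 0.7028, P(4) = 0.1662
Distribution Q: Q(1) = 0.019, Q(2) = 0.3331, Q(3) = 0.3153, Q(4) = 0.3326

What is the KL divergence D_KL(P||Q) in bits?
0.4674 bits

D_KL(P||Q) = Σ P(x) log₂(P(x)/Q(x))

Computing term by term:
  P(1)·log₂(P(1)/Q(1)) = 0.0171·log₂(0.0171/0.019) = -0.00260
  P(2)·log₂(P(2)/Q(2)) = 0.1139·log₂(0.1139/0.3331) = -0.17634
  P(3)·log₂(P(3)/Q(3)) = 0.7028·log₂(0.7028/0.3153) = 0.81271
  P(4)·log₂(P(4)/Q(4)) = 0.1662·log₂(0.1662/0.3326) = -0.16634

D_KL(P||Q) = -0.00260 - 0.17634 + 0.81271 - 0.16634 = 0.46743 ≈ 0.4674 bits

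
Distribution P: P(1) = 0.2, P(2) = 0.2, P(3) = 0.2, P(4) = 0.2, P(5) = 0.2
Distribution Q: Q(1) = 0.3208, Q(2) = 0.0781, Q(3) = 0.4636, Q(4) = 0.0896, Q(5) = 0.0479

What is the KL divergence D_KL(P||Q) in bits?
0.5365 bits

D_KL(P||Q) = Σ P(x) log₂(P(x)/Q(x))

Computing term by term:
  P(1)·log₂(P(1)/Q(1)) = 0.2·log₂(0.2/0.3208) = -0.13633
  P(2)·log₂(P(2)/Q(2)) = 0.2·log₂(0.2/0.0781) = 0.27132
  P(3)·log₂(P(3)/Q(3)) = 0.2·log₂(0.2/0.4636) = -0.24258
  P(4)·log₂(P(4)/Q(4)) = 0.2·log₂(0.2/0.0896) = 0.23169
  P(5)·log₂(P(5)/Q(5)) = 0.2·log₂(0.2/0.0479) = 0.41238

D_KL(P||Q) = -0.13633 + 0.27132 - 0.24258 + 0.23169 + 0.41238 = 0.53648 ≈ 0.5365 bits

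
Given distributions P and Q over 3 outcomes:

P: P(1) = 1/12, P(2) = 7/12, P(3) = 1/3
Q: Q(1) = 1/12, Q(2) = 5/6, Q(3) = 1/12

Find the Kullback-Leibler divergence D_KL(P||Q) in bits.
0.3665 bits

D_KL(P||Q) = Σ P(x) log₂(P(x)/Q(x))

Computing term by term:
  P(1)·log₂(P(1)/Q(1)) = (1/12)·log₂((1/12)/(1/12)) = 0.00000
  P(2)·log₂(P(2)/Q(2)) = (7/12)·log₂((7/12)/(5/6)) = -0.30017
  P(3)·log₂(P(3)/Q(3)) = (1/3)·log₂((1/3)/(1/12)) = 0.66667

D_KL(P||Q) = 0.00000 - 0.30017 + 0.66667 = 0.36650 ≈ 0.3665 bits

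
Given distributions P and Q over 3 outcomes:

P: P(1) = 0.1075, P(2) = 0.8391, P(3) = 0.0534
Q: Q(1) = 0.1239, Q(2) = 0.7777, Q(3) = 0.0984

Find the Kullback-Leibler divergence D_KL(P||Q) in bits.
0.0229 bits

D_KL(P||Q) = Σ P(x) log₂(P(x)/Q(x))

Computing term by term:
  P(1)·log₂(P(1)/Q(1)) = 0.1075·log₂(0.1075/0.1239) = -0.02202
  P(2)·log₂(P(2)/Q(2)) = 0.8391·log₂(0.8391/0.7777) = 0.09199
  P(3)·log₂(P(3)/Q(3)) = 0.0534·log₂(0.0534/0.0984) = -0.04709

D_KL(P||Q) = -0.02202 + 0.09199 - 0.04709 = 0.02288 ≈ 0.0229 bits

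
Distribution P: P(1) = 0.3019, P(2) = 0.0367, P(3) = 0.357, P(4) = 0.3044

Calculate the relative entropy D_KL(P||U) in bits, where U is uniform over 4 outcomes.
0.2505 bits

U(i) = 1/4 for all i

D_KL(P||U) = Σ P(x) log₂(P(x) / (1/4))
           = Σ P(x) log₂(P(x)) + log₂(4)
           = log₂(4) - H(P)

H(P) = -Σ P(x) log₂(P(x)):
  -P(1)·log₂(P(1)) = -(0.3019)·log₂(0.3019) = 0.52164
  -P(2)·log₂(P(2)) = -(0.0367)·log₂(0.0367) = 0.17499
  -P(3)·log₂(P(3)) = -(0.357)·log₂(0.357) = 0.53050
  -P(4)·log₂(P(4)) = -(0.3044)·log₂(0.3044) = 0.52234
H(P) = 0.52164 + 0.17499 + 0.53050 + 0.52234 = 1.74947 bits

log₂(4) = 2.00000 bits

D_KL(P||U) = 2.00000 - 1.74947 = 0.25053 ≈ 0.2505 bits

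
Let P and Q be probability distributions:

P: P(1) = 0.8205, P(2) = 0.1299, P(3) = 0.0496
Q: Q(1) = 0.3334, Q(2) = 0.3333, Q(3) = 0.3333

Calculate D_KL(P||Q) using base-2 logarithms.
0.7531 bits

D_KL(P||Q) = Σ P(x) log₂(P(x)/Q(x))

Computing term by term:
  P(1)·log₂(P(1)/Q(1)) = 0.8205·log₂(0.8205/0.3334) = 1.06603
  P(2)·log₂(P(2)/Q(2)) = 0.1299·log₂(0.1299/0.3333) = -0.17659
  P(3)·log₂(P(3)/Q(3)) = 0.0496·log₂(0.0496/0.3333) = -0.13632

D_KL(P||Q) = 1.06603 - 0.17659 - 0.13632 = 0.75312 ≈ 0.7531 bits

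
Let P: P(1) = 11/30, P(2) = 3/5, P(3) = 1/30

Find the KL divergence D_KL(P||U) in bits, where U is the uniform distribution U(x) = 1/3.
0.4485 bits

U(i) = 1/3 for all i

D_KL(P||U) = Σ P(x) log₂(P(x) / (1/3))
           = Σ P(x) log₂(P(x)) + log₂(3)
           = log₂(3) - H(P)

H(P) = -Σ P(x) log₂(P(x)):
  -P(1)·log₂(P(1)) = -(11/30)·log₂(11/30) = 0.53073
  -P(2)·log₂(P(2)) = -(3/5)·log₂(3/5) = 0.44218
  -P(3)·log₂(P(3)) = -(1/30)·log₂(1/30) = 0.16356
H(P) = 0.53073 + 0.44218 + 0.16356 = 1.13647 bits

log₂(3) = 1.58496 bits

D_KL(P||U) = 1.58496 - 1.13647 = 0.44849 ≈ 0.4485 bits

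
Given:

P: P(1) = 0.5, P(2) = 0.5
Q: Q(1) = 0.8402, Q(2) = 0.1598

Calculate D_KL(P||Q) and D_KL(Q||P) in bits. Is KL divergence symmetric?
D_KL(P||Q) = 0.4484 bits, D_KL(Q||P) = 0.3662 bits. No, KL divergence is not symmetric.

D_KL(P||Q) = Σ P(x) log₂(P(x)/Q(x))

Computing term by term:
  P(1)·log₂(P(1)/Q(1)) = 0.5·log₂(0.5/0.8402) = -0.37440
  P(2)·log₂(P(2)/Q(2)) = 0.5·log₂(0.5/0.1598) = 0.82283

D_KL(P||Q) = -0.37440 + 0.82283 = 0.44843 ≈ 0.4484 bits

D_KL(Q||P) = Σ Q(x) log₂(Q(x)/P(x))

Computing term by term:
  Q(1)·log₂(Q(1)/P(1)) = 0.8402·log₂(0.8402/0.5) = 0.62915
  Q(2)·log₂(Q(2)/P(2)) = 0.1598·log₂(0.1598/0.5) = -0.26298

D_KL(Q||P) = 0.62915 - 0.26298 = 0.36617 ≈ 0.3662 bits

These are NOT equal (difference: 0.0822 bits). KL divergence is asymmetric: D_KL(P||Q) ≠ D_KL(Q||P) in general.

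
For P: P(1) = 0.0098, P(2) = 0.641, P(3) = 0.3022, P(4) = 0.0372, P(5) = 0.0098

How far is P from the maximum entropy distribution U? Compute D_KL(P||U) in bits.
1.0815 bits

U(i) = 1/5 for all i

D_KL(P||U) = Σ P(x) log₂(P(x) / (1/5))
           = Σ P(x) log₂(P(x)) + log₂(5)
           = log₂(5) - H(P)

H(P) = -Σ P(x) log₂(P(x)):
  -P(1)·log₂(P(1)) = -(0.0098)·log₂(0.0098) = 0.06540
  -P(2)·log₂(P(2)) = -(0.641)·log₂(0.641) = 0.41127
  -P(3)·log₂(P(3)) = -(0.3022)·log₂(0.3022) = 0.52173
  -P(4)·log₂(P(4)) = -(0.0372)·log₂(0.0372) = 0.17665
  -P(5)·log₂(P(5)) = -(0.0098)·log₂(0.0098) = 0.06540
H(P) = 0.06540 + 0.41127 + 0.52173 + 0.17665 + 0.06540 = 1.24045 bits

log₂(5) = 2.32193 bits

D_KL(P||U) = 2.32193 - 1.24045 = 1.08148 ≈ 1.0815 bits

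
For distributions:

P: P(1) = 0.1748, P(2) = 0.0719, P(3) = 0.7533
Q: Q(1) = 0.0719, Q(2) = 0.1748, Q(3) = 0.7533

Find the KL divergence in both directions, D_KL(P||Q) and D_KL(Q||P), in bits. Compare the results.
D_KL(P||Q) = 0.1319 bits, D_KL(Q||P) = 0.1319 bits. The two directions give exactly the same value for this pair.

D_KL(P||Q) = Σ P(x) log₂(P(x)/Q(x))

Computing term by term:
  P(1)·log₂(P(1)/Q(1)) = 0.1748·log₂(0.1748/0.0719) = 0.22403
  P(2)·log₂(P(2)/Q(2)) = 0.0719·log₂(0.0719/0.1748) = -0.09215
  P(3)·log₂(P(3)/Q(3)) = 0.7533·log₂(0.7533/0.7533) = 0.00000

D_KL(P||Q) = 0.22403 - 0.09215 + 0.00000 = 0.13188 ≈ 0.1319 bits

D_KL(Q||P) = Σ Q(x) log₂(Q(x)/P(x))

Computing term by term:
  Q(1)·log₂(Q(1)/P(1)) = 0.0719·log₂(0.0719/0.1748) = -0.09215
  Q(2)·log₂(Q(2)/P(2)) = 0.1748·log₂(0.1748/0.0719) = 0.22403
  Q(3)·log₂(Q(3)/P(3)) = 0.7533·log₂(0.7533/0.7533) = 0.00000

D_KL(Q||P) = -0.09215 + 0.22403 + 0.00000 = 0.13188 ≈ 0.1319 bits

These ARE equal here. Q is P with outcomes relabeled (Q(1) = P(2), Q(2) = P(1)) by a relabeling that is its own inverse, so the two sums contain exactly the same terms in a different order. This is a special case — KL divergence is not symmetric in general: D_KL(P||Q) ≠ D_KL(Q||P) for most P, Q.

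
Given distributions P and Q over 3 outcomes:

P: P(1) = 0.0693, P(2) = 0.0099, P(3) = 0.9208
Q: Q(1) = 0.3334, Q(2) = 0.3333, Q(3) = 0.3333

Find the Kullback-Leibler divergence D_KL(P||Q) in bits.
1.1427 bits

D_KL(P||Q) = Σ P(x) log₂(P(x)/Q(x))

Computing term by term:
  P(1)·log₂(P(1)/Q(1)) = 0.0693·log₂(0.0693/0.3334) = -0.15706
  P(2)·log₂(P(2)/Q(2)) = 0.0099·log₂(0.0099/0.3333) = -0.05023
  P(3)·log₂(P(3)/Q(3)) = 0.9208·log₂(0.9208/0.3333) = 1.34995

D_KL(P||Q) = -0.15706 - 0.05023 + 1.34995 = 1.14266 ≈ 1.1427 bits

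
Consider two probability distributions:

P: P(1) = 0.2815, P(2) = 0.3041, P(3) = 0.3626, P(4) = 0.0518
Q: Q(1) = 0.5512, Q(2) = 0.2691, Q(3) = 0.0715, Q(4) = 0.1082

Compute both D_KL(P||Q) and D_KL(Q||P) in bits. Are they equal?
D_KL(P||Q) = 0.5750 bits, D_KL(Q||P) = 0.4344 bits. No, they are not equal.

D_KL(P||Q) = Σ P(x) log₂(P(x)/Q(x))

Computing term by term:
  P(1)·log₂(P(1)/Q(1)) = 0.2815·log₂(0.2815/0.5512) = -0.27290
  P(2)·log₂(P(2)/Q(2)) = 0.3041·log₂(0.3041/0.2691) = 0.05364
  P(3)·log₂(P(3)/Q(3)) = 0.3626·log₂(0.3626/0.0715) = 0.84934
  P(4)·log₂(P(4)/Q(4)) = 0.0518·log₂(0.0518/0.1082) = -0.05505

D_KL(P||Q) = -0.27290 + 0.05364 + 0.84934 - 0.05505 = 0.57503 ≈ 0.5750 bits

D_KL(Q||P) = Σ Q(x) log₂(Q(x)/P(x))

Computing term by term:
  Q(1)·log₂(Q(1)/P(1)) = 0.5512·log₂(0.5512/0.2815) = 0.53436
  Q(2)·log₂(Q(2)/P(2)) = 0.2691·log₂(0.2691/0.3041) = -0.04747
  Q(3)·log₂(Q(3)/P(3)) = 0.0715·log₂(0.0715/0.3626) = -0.16748
  Q(4)·log₂(Q(4)/P(4)) = 0.1082·log₂(0.1082/0.0518) = 0.11498

D_KL(Q||P) = 0.53436 - 0.04747 - 0.16748 + 0.11498 = 0.43439 ≈ 0.4344 bits

These are NOT equal (difference: 0.1406 bits). KL divergence is asymmetric: D_KL(P||Q) ≠ D_KL(Q||P) in general.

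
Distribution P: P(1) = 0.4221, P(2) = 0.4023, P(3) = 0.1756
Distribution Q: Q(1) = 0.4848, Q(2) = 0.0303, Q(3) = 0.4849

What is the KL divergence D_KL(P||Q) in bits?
1.1593 bits

D_KL(P||Q) = Σ P(x) log₂(P(x)/Q(x))

Computing term by term:
  P(1)·log₂(P(1)/Q(1)) = 0.4221·log₂(0.4221/0.4848) = -0.08434
  P(2)·log₂(P(2)/Q(2)) = 0.4023·log₂(0.4023/0.0303) = 1.50093
  P(3)·log₂(P(3)/Q(3)) = 0.1756·log₂(0.1756/0.4849) = -0.25732

D_KL(P||Q) = -0.08434 + 1.50093 - 0.25732 = 1.15927 ≈ 1.1593 bits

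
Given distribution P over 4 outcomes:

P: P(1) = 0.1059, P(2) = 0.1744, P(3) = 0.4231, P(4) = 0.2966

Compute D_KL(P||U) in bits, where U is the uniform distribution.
0.1725 bits

U(i) = 1/4 for all i

D_KL(P||U) = Σ P(x) log₂(P(x) / (1/4))
           = Σ P(x) log₂(P(x)) + log₂(4)
           = log₂(4) - H(P)

H(P) = -Σ P(x) log₂(P(x)):
  -P(1)·log₂(P(1)) = -(0.1059)·log₂(0.1059) = 0.34303
  -P(2)·log₂(P(2)) = -(0.1744)·log₂(0.1744) = 0.43941
  -P(3)·log₂(P(3)) = -(0.4231)·log₂(0.4231) = 0.52504
  -P(4)·log₂(P(4)) = -(0.2966)·log₂(0.2966) = 0.52006
H(P) = 0.34303 + 0.43941 + 0.52504 + 0.52006 = 1.82754 bits

log₂(4) = 2.00000 bits

D_KL(P||U) = 2.00000 - 1.82754 = 0.17246 ≈ 0.1725 bits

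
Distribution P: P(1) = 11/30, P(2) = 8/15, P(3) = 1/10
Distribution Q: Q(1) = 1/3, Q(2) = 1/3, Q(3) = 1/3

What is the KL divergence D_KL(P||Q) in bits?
0.2384 bits

D_KL(P||Q) = Σ P(x) log₂(P(x)/Q(x))

Computing term by term:
  P(1)·log₂(P(1)/Q(1)) = (11/30)·log₂((11/30)/(1/3)) = 0.05042
  P(2)·log₂(P(2)/Q(2)) = (8/15)·log₂((8/15)/(1/3)) = 0.36164
  P(3)·log₂(P(3)/Q(3)) = (1/10)·log₂((1/10)/(1/3)) = -0.17370

D_KL(P||Q) = 0.05042 + 0.36164 - 0.17370 = 0.23836 ≈ 0.2384 bits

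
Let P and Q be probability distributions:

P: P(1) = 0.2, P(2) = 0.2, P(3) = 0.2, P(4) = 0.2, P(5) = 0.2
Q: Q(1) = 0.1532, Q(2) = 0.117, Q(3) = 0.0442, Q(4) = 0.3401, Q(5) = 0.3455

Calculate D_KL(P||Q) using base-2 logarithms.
0.3563 bits

D_KL(P||Q) = Σ P(x) log₂(P(x)/Q(x))

Computing term by term:
  P(1)·log₂(P(1)/Q(1)) = 0.2·log₂(0.2/0.1532) = 0.07692
  P(2)·log₂(P(2)/Q(2)) = 0.2·log₂(0.2/0.117) = 0.15470
  P(3)·log₂(P(3)/Q(3)) = 0.2·log₂(0.2/0.0442) = 0.43558
  P(4)·log₂(P(4)/Q(4)) = 0.2·log₂(0.2/0.3401) = -0.15319
  P(5)·log₂(P(5)/Q(5)) = 0.2·log₂(0.2/0.3455) = -0.15774

D_KL(P||Q) = 0.07692 + 0.15470 + 0.43558 - 0.15319 - 0.15774 = 0.35627 ≈ 0.3563 bits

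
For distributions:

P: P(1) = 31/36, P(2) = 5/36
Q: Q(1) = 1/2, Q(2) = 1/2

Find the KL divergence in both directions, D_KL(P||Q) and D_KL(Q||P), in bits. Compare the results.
D_KL(P||Q) = 0.4187 bits, D_KL(Q||P) = 0.5319 bits. D_KL(Q||P) is larger than D_KL(P||Q) by 0.1132 bits; the two directions differ.

D_KL(P||Q) = Σ P(x) log₂(P(x)/Q(x))

Computing term by term:
  P(1)·log₂(P(1)/Q(1)) = (31/36)·log₂((31/36)/(1/2)) = 0.67534
  P(2)·log₂(P(2)/Q(2)) = (5/36)·log₂((5/36)/(1/2)) = -0.25667

D_KL(P||Q) = 0.67534 - 0.25667 = 0.41867 ≈ 0.4187 bits

D_KL(Q||P) = Σ Q(x) log₂(Q(x)/P(x))

Computing term by term:
  Q(1)·log₂(Q(1)/P(1)) = (1/2)·log₂((1/2)/(31/36)) = -0.39214
  Q(2)·log₂(Q(2)/P(2)) = (1/2)·log₂((1/2)/(5/36)) = 0.92400

D_KL(Q||P) = -0.39214 + 0.92400 = 0.53186 ≈ 0.5319 bits

These are NOT equal (difference: 0.1132 bits). KL divergence is asymmetric: D_KL(P||Q) ≠ D_KL(Q||P) in general.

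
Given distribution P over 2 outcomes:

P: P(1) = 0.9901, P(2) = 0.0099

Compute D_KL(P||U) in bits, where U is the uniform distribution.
0.9199 bits

U(i) = 1/2 for all i

D_KL(P||U) = Σ P(x) log₂(P(x) / (1/2))
           = Σ P(x) log₂(P(x)) + log₂(2)
           = log₂(2) - H(P)

H(P) = -Σ P(x) log₂(P(x)):
  -P(1)·log₂(P(1)) = -(0.9901)·log₂(0.9901) = 0.01421
  -P(2)·log₂(P(2)) = -(0.0099)·log₂(0.0099) = 0.06592
H(P) = 0.01421 + 0.06592 = 0.08013 bits

log₂(2) = 1.00000 bits

D_KL(P||U) = 1.00000 - 0.08013 = 0.91987 ≈ 0.9199 bits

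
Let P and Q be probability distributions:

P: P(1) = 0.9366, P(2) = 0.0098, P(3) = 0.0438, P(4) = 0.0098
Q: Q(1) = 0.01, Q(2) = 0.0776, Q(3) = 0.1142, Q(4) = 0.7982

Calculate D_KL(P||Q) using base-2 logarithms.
5.9821 bits

D_KL(P||Q) = Σ P(x) log₂(P(x)/Q(x))

Computing term by term:
  P(1)·log₂(P(1)/Q(1)) = 0.9366·log₂(0.9366/0.01) = 6.13413
  P(2)·log₂(P(2)/Q(2)) = 0.0098·log₂(0.0098/0.0776) = -0.02925
  P(3)·log₂(P(3)/Q(3)) = 0.0438·log₂(0.0438/0.1142) = -0.06056
  P(4)·log₂(P(4)/Q(4)) = 0.0098·log₂(0.0098/0.7982) = -0.06221

D_KL(P||Q) = 6.13413 - 0.02925 - 0.06056 - 0.06221 = 5.98211 ≈ 5.9821 bits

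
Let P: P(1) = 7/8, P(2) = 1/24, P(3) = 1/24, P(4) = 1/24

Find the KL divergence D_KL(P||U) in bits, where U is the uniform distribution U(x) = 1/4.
1.2583 bits

U(i) = 1/4 for all i

D_KL(P||U) = Σ P(x) log₂(P(x) / (1/4))
           = Σ P(x) log₂(P(x)) + log₂(4)
           = log₂(4) - H(P)

H(P) = -Σ P(x) log₂(P(x)):
  -P(1)·log₂(P(1)) = -(7/8)·log₂(7/8) = 0.16856
  -P(2)·log₂(P(2)) = -(1/24)·log₂(1/24) = 0.19104
  -P(3)·log₂(P(3)) = -(1/24)·log₂(1/24) = 0.19104
  -P(4)·log₂(P(4)) = -(1/24)·log₂(1/24) = 0.19104
H(P) = 0.16856 + 0.19104 + 0.19104 + 0.19104 = 0.74168 bits

log₂(4) = 2.00000 bits

D_KL(P||U) = 2.00000 - 0.74168 = 1.25832 ≈ 1.2583 bits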